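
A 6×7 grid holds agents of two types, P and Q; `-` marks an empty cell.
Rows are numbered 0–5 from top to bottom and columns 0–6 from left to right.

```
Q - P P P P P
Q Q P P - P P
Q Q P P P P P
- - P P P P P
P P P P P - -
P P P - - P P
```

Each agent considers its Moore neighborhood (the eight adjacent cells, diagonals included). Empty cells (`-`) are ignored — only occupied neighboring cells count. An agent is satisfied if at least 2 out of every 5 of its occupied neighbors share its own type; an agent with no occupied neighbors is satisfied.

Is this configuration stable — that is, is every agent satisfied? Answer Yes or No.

(0,0)Q 2/2 satisfied
(0,2)P 3/4 satisfied
(0,3)P 4/4 satisfied
(0,4)P 4/4 satisfied
(0,5)P 4/4 satisfied
(0,6)P 3/3 satisfied
(1,0)Q 4/4 satisfied
(1,1)Q 4/7 satisfied
(1,2)P 5/7 satisfied
(1,3)P 7/7 satisfied
(1,5)P 7/7 satisfied
(1,6)P 5/5 satisfied
(2,0)Q 3/3 satisfied
(2,1)Q 3/6 satisfied
(2,2)P 5/7 satisfied
(2,3)P 7/7 satisfied
(2,4)P 7/7 satisfied
(2,5)P 7/7 satisfied
(2,6)P 5/5 satisfied
(3,2)P 6/7 satisfied
(3,3)P 8/8 satisfied
(3,4)P 7/7 satisfied
(3,5)P 6/6 satisfied
(3,6)P 3/3 satisfied
(4,0)P 3/3 satisfied
(4,1)P 6/6 satisfied
(4,2)P 6/6 satisfied
(4,3)P 6/6 satisfied
(4,4)P 5/5 satisfied
(5,0)P 3/3 satisfied
(5,1)P 5/5 satisfied
(5,2)P 4/4 satisfied
(5,5)P 2/2 satisfied
(5,6)P 1/1 satisfied
All meet the threshold, so the configuration is stable.

Yes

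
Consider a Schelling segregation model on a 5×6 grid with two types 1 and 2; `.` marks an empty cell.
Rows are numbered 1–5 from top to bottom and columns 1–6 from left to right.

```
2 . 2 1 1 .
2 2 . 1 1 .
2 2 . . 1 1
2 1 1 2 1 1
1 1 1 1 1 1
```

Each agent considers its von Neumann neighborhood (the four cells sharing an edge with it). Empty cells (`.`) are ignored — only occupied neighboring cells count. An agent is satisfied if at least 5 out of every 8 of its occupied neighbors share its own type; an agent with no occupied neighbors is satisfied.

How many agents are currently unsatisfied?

Row 1: (1,1)2 1/1 satisfied · (1,3)2 0/1 not · (1,4)1 2/3 satisfied · (1,5)1 2/2 satisfied
Row 2: (2,1)2 3/3 satisfied · (2,2)2 2/2 satisfied · (2,4)1 2/2 satisfied · (2,5)1 3/3 satisfied
Row 3: (3,1)2 3/3 satisfied · (3,2)2 2/3 satisfied · (3,5)1 3/3 satisfied · (3,6)1 2/2 satisfied
Row 4: (4,1)2 1/3 not · (4,2)1 2/4 not · (4,3)1 2/3 satisfied · (4,4)2 0/3 not · (4,5)1 3/4 satisfied · (4,6)1 3/3 satisfied
Row 5: (5,1)1 1/2 not · (5,2)1 3/3 satisfied · (5,3)1 3/3 satisfied · (5,4)1 2/3 satisfied · (5,5)1 3/3 satisfied · (5,6)1 2/2 satisfied
Unsatisfied: (1,3), (4,1), (4,2), (4,4), (5,1) — 5 in total.

5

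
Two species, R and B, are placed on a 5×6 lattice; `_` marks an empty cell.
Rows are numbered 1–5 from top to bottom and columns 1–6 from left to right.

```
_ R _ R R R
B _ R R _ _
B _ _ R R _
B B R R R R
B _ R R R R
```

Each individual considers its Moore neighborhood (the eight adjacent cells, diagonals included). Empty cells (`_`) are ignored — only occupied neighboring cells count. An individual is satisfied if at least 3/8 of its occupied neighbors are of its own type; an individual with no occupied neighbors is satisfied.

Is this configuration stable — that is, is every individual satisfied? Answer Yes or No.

Yes

(1,2)R 1/2 satisfied
(1,4)R 3/3 satisfied
(1,5)R 3/3 satisfied
(1,6)R 1/1 satisfied
(2,1)B 1/2 satisfied
(2,3)R 4/4 satisfied
(2,4)R 5/5 satisfied
(3,1)B 3/3 satisfied
(3,4)R 6/6 satisfied
(3,5)R 5/5 satisfied
(4,1)B 3/3 satisfied
(4,2)B 3/5 satisfied
(4,3)R 4/5 satisfied
(4,4)R 7/7 satisfied
(4,5)R 7/7 satisfied
(4,6)R 4/4 satisfied
(5,1)B 2/2 satisfied
(5,3)R 3/4 satisfied
(5,4)R 5/5 satisfied
(5,5)R 5/5 satisfied
(5,6)R 3/3 satisfied
All meet the threshold, so the configuration is stable.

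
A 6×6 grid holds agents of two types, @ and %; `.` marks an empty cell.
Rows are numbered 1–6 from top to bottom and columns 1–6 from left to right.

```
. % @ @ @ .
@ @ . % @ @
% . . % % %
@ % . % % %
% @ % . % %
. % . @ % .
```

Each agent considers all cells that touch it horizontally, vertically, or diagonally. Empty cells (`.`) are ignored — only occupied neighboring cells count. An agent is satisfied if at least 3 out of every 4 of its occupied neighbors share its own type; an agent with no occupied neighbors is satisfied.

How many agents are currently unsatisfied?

17

Row 1: (1,2)% 0/3 ✗ · (1,3)@ 2/4 ✗ · (1,4)@ 3/4 ✓ · (1,5)@ 3/4 ✓
Row 2: (2,1)@ 1/3 ✗ · (2,2)@ 2/4 ✗ · (2,4)% 2/6 ✗ · (2,5)@ 3/7 ✗ · (2,6)@ 2/4 ✗
Row 3: (3,1)% 1/4 ✗ · (3,4)% 4/5 ✓ · (3,5)% 6/8 ✓ · (3,6)% 3/5 ✗
Row 4: (4,1)@ 1/4 ✗ · (4,2)% 3/5 ✗ · (4,4)% 5/5 ✓ · (4,5)% 7/7 ✓ · (4,6)% 5/5 ✓
Row 5: (5,1)% 2/4 ✗ · (5,2)@ 1/5 ✗ · (5,3)% 3/5 ✗ · (5,5)% 5/6 ✓ · (5,6)% 4/4 ✓
Row 6: (6,2)% 2/3 ✗ · (6,4)@ 0/3 ✗ · (6,5)% 2/3 ✗
Unsatisfied: (1,2), (1,3), (2,1), (2,2), (2,4), (2,5), (2,6), (3,1), (3,6), (4,1), (4,2), (5,1), (5,2), (5,3), (6,2), (6,4), (6,5) — 17 in total.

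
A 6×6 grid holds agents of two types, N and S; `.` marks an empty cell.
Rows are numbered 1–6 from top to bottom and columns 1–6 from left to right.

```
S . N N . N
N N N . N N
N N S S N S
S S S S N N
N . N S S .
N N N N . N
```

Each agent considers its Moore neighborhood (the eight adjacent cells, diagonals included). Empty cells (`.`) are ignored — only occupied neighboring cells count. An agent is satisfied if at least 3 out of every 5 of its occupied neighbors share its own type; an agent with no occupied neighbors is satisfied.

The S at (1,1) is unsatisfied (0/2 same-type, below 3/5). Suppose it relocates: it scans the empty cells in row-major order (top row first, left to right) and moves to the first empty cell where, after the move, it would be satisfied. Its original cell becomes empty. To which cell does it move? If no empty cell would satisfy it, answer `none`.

none

Vacating (1,1). Empty cells in order:
  (1,2): 0/4 same-type → still unsatisfied.
  (1,5): 0/4 same-type → still unsatisfied.
  (2,4): 2/7 same-type → still unsatisfied.
  (5,2): 3/8 same-type → still unsatisfied.
  (5,6): 1/4 same-type → still unsatisfied.
  (6,5): 2/4 same-type → still unsatisfied.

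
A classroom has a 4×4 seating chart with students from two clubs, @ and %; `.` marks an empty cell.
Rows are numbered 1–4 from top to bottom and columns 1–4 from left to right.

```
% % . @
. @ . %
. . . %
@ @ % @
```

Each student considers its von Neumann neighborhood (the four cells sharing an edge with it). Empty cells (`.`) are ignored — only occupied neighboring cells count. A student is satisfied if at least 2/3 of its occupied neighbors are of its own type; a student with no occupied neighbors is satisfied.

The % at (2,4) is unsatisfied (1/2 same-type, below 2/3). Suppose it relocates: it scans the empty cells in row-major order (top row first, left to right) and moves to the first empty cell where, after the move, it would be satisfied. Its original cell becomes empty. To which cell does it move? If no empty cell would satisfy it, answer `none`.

Vacating (2,4). Empty cells in order:
  (1,3): 1/2 same-type → still unsatisfied.
  (2,1): 1/2 same-type → still unsatisfied.
  (2,3): 0/1 same-type → still unsatisfied.
  (3,1): 0/1 same-type → still unsatisfied.
  (3,2): 0/2 same-type → still unsatisfied.
  (3,3): 2/2 same-type → satisfied — stop here.

(3,3)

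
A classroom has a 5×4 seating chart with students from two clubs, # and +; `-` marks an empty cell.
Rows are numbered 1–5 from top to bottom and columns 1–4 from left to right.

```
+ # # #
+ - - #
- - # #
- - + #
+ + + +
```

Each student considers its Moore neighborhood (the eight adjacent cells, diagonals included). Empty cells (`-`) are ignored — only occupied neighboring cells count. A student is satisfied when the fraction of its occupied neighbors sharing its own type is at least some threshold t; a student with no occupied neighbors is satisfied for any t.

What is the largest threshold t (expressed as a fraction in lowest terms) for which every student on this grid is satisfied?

1/3

(1,1)+ 1/2
(1,2)# 1/3
(1,3)# 3/3
(1,4)# 2/2
(2,1)+ 1/2
(2,4)# 4/4
(3,3)# 3/4
(3,4)# 3/4
(4,3)+ 3/6
(4,4)# 2/5
(5,1)+ 1/1
(5,2)+ 3/3
(5,3)+ 3/4
(5,4)+ 2/3
The smallest same-type fraction is 1/3 at (1,2), which reduces to 1/3. Any threshold above that leaves this student unsatisfied.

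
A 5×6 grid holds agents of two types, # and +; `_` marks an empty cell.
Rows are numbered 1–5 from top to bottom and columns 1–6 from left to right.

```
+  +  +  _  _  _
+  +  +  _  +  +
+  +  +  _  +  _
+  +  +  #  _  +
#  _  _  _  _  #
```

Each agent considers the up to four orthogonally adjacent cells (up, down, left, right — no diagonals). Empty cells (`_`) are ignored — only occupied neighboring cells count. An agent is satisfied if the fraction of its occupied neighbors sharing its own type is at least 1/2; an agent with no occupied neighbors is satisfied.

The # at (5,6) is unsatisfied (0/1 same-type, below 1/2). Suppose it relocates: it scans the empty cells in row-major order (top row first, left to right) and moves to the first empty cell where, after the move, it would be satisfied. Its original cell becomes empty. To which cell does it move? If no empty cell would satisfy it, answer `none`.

(5,2)

Vacating (5,6). Empty cells in order:
  (1,4): 0/1 same-type → still unsatisfied.
  (1,5): 0/1 same-type → still unsatisfied.
  (1,6): 0/1 same-type → still unsatisfied.
  (2,4): 0/2 same-type → still unsatisfied.
  (3,4): 1/3 same-type → still unsatisfied.
  (3,6): 0/3 same-type → still unsatisfied.
  (4,5): 1/3 same-type → still unsatisfied.
  (5,2): 1/2 same-type → satisfied — stop here.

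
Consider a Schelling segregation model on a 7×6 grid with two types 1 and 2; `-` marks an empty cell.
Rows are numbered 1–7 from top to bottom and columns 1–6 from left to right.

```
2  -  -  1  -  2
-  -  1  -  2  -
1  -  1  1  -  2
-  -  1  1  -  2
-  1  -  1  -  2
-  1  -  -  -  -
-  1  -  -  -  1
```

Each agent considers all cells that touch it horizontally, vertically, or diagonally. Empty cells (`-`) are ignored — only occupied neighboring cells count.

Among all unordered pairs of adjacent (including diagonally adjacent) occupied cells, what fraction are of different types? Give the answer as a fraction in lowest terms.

1/10

Scan each occupied cell's neighbors to the right and below (and the two forward diagonals) so each pair is counted once.
Row 1: 1(1,4)–2(2,5)≠ 1(1,4)–1(2,3)= 2(1,6)–2(2,5)=  → 1/3 unlike.
Row 2: 1(2,3)–1(3,3)= 1(2,3)–1(3,4)= 2(2,5)–2(3,6)= 2(2,5)–1(3,4)≠  → 1/4 unlike.
Row 3: 1(3,3)–1(3,4)= 1(3,3)–1(4,3)= 1(3,3)–1(4,4)= 1(3,4)–1(4,4)= 1(3,4)–1(4,3)= 2(3,6)–2(4,6)=  → 0/6 unlike.
Row 4: 1(4,3)–1(4,4)= 1(4,3)–1(5,4)= 1(4,3)–1(5,2)= 1(4,4)–1(5,4)= 2(4,6)–2(5,6)=  → 0/5 unlike.
Row 5: 1(5,2)–1(6,2)=  → 0/1 unlike.
Row 6: 1(6,2)–1(7,2)=  → 0/1 unlike.
Total adjacent occupied pairs: 20; unlike-type pairs: 2.
2/20 reduces to 1/10.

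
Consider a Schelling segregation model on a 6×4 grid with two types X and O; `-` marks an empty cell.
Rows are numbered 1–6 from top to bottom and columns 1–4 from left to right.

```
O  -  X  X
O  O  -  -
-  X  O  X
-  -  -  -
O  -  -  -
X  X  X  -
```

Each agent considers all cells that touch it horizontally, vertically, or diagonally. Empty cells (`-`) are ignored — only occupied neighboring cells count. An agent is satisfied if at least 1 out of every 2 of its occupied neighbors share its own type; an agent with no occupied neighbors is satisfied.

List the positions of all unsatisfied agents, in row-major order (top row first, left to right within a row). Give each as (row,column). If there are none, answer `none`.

(1,1)O 2/2 ✓
(1,3)X 1/2 ✓
(1,4)X 1/1 ✓
(2,1)O 2/3 ✓
(2,2)O 3/5 ✓
(3,2)X 0/3 ✗
(3,3)O 1/3 ✗
(3,4)X 0/1 ✗
(5,1)O 0/2 ✗
(6,1)X 1/2 ✓
(6,2)X 2/3 ✓
(6,3)X 1/1 ✓

(3,2), (3,3), (3,4), (5,1)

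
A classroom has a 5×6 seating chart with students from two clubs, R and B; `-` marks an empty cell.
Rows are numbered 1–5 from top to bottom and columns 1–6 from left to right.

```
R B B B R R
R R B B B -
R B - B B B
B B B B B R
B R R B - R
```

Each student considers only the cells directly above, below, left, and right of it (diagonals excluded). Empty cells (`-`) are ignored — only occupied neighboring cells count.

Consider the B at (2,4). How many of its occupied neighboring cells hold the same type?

Occupied neighbors of (2,4): (1,4)=B, (3,4)=B, (2,3)=B, (2,5)=B.
Same type (B): 4 of 4.

4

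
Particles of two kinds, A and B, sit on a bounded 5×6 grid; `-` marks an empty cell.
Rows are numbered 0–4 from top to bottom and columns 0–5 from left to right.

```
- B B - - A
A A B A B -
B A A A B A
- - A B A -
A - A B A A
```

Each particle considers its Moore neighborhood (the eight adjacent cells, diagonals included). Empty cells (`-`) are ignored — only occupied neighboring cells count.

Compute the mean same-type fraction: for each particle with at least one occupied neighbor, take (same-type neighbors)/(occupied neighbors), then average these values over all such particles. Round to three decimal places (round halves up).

(0,1)B 2/4
(0,2)B 2/4
(0,5)A 0/1
(1,0)A 2/4
(1,1)A 3/7
(1,2)B 2/7
(1,3)A 2/6
(1,4)B 1/5
(2,0)B 0/3
(2,1)A 4/6
(2,2)A 5/7
(2,3)A 4/8
(2,4)B 2/6
(2,5)A 1/3
(3,2)A 4/6
(3,3)B 2/8
(3,4)A 4/7
(4,0)A — no occupied neighbors
(4,2)A 1/3
(4,3)B 1/5
(4,4)A 2/4
(4,5)A 2/2
Sum over 21 particles: 2/4 + 2/4 + 0/1 + 2/4 + 3/7 + 2/7 + 2/6 + 1/5 + 0/3 + 4/6 + 5/7 + 4/8 + 2/6 + 1/3 + 4/6 + 2/8 + 4/7 + 1/3 + 1/5 + 2/4 + 2/2 = 529/60; mean = 529/60 ÷ 21 = 529/1260 = 0.419841… → 0.420.

0.420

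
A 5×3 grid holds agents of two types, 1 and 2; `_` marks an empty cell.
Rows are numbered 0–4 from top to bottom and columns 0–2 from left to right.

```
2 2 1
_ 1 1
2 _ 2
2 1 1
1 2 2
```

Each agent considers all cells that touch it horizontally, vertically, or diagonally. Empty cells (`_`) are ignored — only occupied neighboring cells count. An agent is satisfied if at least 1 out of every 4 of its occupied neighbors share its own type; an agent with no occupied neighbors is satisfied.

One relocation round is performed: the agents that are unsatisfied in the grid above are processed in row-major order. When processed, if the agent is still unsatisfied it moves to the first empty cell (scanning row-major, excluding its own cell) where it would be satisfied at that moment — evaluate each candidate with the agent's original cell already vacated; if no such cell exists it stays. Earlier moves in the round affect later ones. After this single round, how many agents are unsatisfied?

0

Initially unsatisfied (in order): (2,2).
  (2,2) → (1,0).
Resulting grid:
2 2 1
2 1 1
2 _ _
2 1 1
1 2 2
All satisfied now.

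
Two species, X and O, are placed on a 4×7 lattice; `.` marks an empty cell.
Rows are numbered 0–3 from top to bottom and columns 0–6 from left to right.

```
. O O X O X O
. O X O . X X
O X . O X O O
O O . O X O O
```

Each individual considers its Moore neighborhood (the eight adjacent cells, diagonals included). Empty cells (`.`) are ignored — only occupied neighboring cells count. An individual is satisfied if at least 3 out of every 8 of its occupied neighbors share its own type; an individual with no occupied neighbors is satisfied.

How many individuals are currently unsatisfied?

(0,1)O 2/3 ✓
(0,2)O 3/5 ✓
(0,3)X 1/4 ✗
(0,4)O 1/4 ✗
(0,5)X 2/4 ✓
(0,6)O 0/3 ✗
(1,1)O 3/5 ✓
(1,2)X 2/7 ✗
(1,3)O 3/6 ✓
(1,5)X 3/7 ✓
(1,6)X 2/5 ✓
(2,0)O 3/4 ✓
(2,1)X 1/5 ✗
(2,3)O 2/5 ✓
(2,4)X 2/7 ✗
(2,5)O 3/7 ✓
(2,6)O 3/5 ✓
(3,0)O 2/3 ✓
(3,1)O 2/3 ✓
(3,3)O 1/3 ✗
(3,4)X 1/5 ✗
(3,5)O 3/5 ✓
(3,6)O 3/3 ✓
Unsatisfied: (0,3), (0,4), (0,6), (1,2), (2,1), (2,4), (3,3), (3,4) — 8 in total.

8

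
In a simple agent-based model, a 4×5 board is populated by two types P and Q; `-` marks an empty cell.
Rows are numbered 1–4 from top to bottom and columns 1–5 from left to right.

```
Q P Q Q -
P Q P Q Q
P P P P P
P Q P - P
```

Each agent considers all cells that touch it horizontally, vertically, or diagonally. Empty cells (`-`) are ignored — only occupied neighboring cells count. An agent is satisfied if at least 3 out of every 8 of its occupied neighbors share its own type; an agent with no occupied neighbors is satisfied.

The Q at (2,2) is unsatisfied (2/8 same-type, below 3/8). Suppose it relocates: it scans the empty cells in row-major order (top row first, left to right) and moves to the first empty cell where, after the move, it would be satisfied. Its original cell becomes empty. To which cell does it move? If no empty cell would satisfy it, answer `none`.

Vacating (2,2). Empty cells in order:
  (1,5): 3/3 same-type → satisfied — stop here.

(1,5)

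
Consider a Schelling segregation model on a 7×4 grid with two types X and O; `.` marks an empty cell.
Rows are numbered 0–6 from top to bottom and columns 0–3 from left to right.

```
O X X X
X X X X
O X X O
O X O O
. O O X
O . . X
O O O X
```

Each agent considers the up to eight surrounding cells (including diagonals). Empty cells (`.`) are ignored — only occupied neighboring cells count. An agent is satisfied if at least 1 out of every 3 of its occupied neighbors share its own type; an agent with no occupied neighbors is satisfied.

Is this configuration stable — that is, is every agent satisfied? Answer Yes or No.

Row 0: (0,0)O 0/3 unhappy · (0,1)X 4/5 ok · (0,2)X 5/5 ok · (0,3)X 3/3 ok
Row 1: (1,0)X 3/5 ok · (1,1)X 6/8 ok · (1,2)X 7/8 ok · (1,3)X 4/5 ok
Row 2: (2,0)O 1/5 unhappy · (2,1)X 5/8 ok · (2,2)X 5/8 ok · (2,3)O 2/5 ok
Row 3: (3,0)O 2/4 ok · (3,1)X 2/7 unhappy · (3,2)O 4/8 ok · (3,3)O 3/5 ok
Row 4: (4,1)O 4/5 ok · (4,2)O 3/6 ok · (4,3)X 1/4 unhappy
Row 5: (5,0)O 3/3 ok · (5,3)X 2/4 ok
Row 6: (6,0)O 2/2 ok · (6,1)O 3/3 ok · (6,2)O 1/3 ok · (6,3)X 1/2 ok
For instance (0,0) has only 0/3 same-type neighbors, below 1/3.

No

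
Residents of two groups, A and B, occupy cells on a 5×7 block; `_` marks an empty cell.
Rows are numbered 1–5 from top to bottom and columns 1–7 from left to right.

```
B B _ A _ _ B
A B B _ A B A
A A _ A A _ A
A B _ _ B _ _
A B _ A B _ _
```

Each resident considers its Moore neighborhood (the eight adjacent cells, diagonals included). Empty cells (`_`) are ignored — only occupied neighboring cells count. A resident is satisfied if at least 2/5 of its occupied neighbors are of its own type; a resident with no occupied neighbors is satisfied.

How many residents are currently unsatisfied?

Row 1: (1,1)B 2/3 satisfied · (1,2)B 3/4 satisfied · (1,4)A 1/2 satisfied · (1,7)B 1/2 satisfied
Row 2: (2,1)A 2/5 satisfied · (2,2)B 3/6 satisfied · (2,3)B 2/5 satisfied · (2,5)A 3/4 satisfied · (2,6)B 1/5 not · (2,7)A 1/3 not
Row 3: (3,1)A 3/5 satisfied · (3,2)A 3/6 satisfied · (3,4)A 2/4 satisfied · (3,5)A 2/4 satisfied · (3,7)A 1/2 satisfied
Row 4: (4,1)A 3/5 satisfied · (4,2)B 1/5 not · (4,5)B 1/4 not
Row 5: (5,1)A 1/3 not · (5,2)B 1/3 not · (5,4)A 0/2 not · (5,5)B 1/2 satisfied
Unsatisfied: (2,6), (2,7), (4,2), (4,5), (5,1), (5,2), (5,4) — 7 in total.

7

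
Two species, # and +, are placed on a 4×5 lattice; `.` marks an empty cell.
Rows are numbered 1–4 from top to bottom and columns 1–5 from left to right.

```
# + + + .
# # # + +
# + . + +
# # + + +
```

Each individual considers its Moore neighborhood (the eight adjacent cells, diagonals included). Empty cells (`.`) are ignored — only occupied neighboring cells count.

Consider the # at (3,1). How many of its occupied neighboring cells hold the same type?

4

Occupied neighbors of (3,1): (2,1)=#, (2,2)=#, (3,2)=+, (4,1)=#, (4,2)=#.
Same type (#): 4 of 5.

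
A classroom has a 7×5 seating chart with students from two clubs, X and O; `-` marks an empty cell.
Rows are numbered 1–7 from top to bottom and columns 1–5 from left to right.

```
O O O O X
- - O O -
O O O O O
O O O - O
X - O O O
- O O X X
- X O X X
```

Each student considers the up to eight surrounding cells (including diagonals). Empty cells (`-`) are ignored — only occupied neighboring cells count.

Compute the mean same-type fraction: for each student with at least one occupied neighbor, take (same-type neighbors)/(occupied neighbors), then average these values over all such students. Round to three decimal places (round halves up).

0.729

Row 1: (1,1)O 1/1 · (1,2)O 3/3 · (1,3)O 4/4 · (1,4)O 3/4 · (1,5)X 0/2
Row 2: (2,3)O 7/7 · (2,4)O 6/7
Row 3: (3,1)O 3/3 · (3,2)O 6/6 · (3,3)O 6/6 · (3,4)O 6/6 · (3,5)O 3/3
Row 4: (4,1)O 3/4 · (4,2)O 6/7 · (4,3)O 6/6 · (4,5)O 4/4
Row 5: (5,1)X 0/3 · (5,3)O 5/6 · (5,4)O 5/7 · (5,5)O 2/4
Row 6: (6,2)O 3/5 · (6,3)O 4/7 · (6,4)X 3/8 · (6,5)X 3/5
Row 7: (7,2)X 0/3 · (7,3)O 2/5 · (7,4)X 3/5 · (7,5)X 3/3
Sum over 28 students: 1/1 + 3/3 + 4/4 + 3/4 + 0/2 + 7/7 + 6/7 + 3/3 + 6/6 + 6/6 + 6/6 + 3/3 + 3/4 + 6/7 + 6/6 + 4/4 + 0/3 + 5/6 + 5/7 + 2/4 + 3/5 + 4/7 + 3/8 + 3/5 + 0/3 + 2/5 + 3/5 + 3/3 = 2449/120; mean = 2449/120 ÷ 28 = 2449/3360 = 0.728869… → 0.729.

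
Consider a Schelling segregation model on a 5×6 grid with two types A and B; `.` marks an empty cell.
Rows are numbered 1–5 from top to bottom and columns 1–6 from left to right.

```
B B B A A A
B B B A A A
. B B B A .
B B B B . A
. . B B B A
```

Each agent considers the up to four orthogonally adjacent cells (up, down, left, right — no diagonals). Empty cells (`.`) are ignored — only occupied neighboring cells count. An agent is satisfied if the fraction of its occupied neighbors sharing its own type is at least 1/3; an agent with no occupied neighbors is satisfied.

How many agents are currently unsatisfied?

Row 1: (1,1)B 2/2 satisfied · (1,2)B 3/3 satisfied · (1,3)B 2/3 satisfied · (1,4)A 2/3 satisfied · (1,5)A 3/3 satisfied · (1,6)A 2/2 satisfied
Row 2: (2,1)B 2/2 satisfied · (2,2)B 4/4 satisfied · (2,3)B 3/4 satisfied · (2,4)A 2/4 satisfied · (2,5)A 4/4 satisfied · (2,6)A 2/2 satisfied
Row 3: (3,2)B 3/3 satisfied · (3,3)B 4/4 satisfied · (3,4)B 2/4 satisfied · (3,5)A 1/2 satisfied
Row 4: (4,1)B 1/1 satisfied · (4,2)B 3/3 satisfied · (4,3)B 4/4 satisfied · (4,4)B 3/3 satisfied · (4,6)A 1/1 satisfied
Row 5: (5,3)B 2/2 satisfied · (5,4)B 3/3 satisfied · (5,5)B 1/2 satisfied · (5,6)A 1/2 satisfied
Every one meets the threshold.

0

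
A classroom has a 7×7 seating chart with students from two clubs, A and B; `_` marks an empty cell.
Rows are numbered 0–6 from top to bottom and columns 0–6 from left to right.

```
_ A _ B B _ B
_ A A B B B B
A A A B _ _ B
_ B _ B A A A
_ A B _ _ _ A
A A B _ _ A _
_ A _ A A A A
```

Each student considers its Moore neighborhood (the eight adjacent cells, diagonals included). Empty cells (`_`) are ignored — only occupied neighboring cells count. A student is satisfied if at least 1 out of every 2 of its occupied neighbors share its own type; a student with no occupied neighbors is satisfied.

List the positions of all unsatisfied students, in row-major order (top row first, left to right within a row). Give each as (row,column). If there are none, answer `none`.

Row 0: (0,1)A 2/2 satisfied · (0,3)B 3/4 satisfied · (0,4)B 4/4 satisfied · (0,6)B 2/2 satisfied
Row 1: (1,1)A 5/5 satisfied · (1,2)A 4/7 satisfied · (1,3)B 4/6 satisfied · (1,4)B 5/5 satisfied · (1,5)B 5/5 satisfied · (1,6)B 3/3 satisfied
Row 2: (2,0)A 2/3 satisfied · (2,1)A 4/5 satisfied · (2,2)A 3/7 not · (2,3)B 3/6 satisfied · (2,6)B 2/4 satisfied
Row 3: (3,1)B 1/5 not · (3,3)B 2/4 satisfied · (3,4)A 1/3 not · (3,5)A 3/4 satisfied · (3,6)A 2/3 satisfied
Row 4: (4,1)A 2/5 not · (4,2)B 3/5 satisfied · (4,6)A 3/3 satisfied
Row 5: (5,0)A 3/3 satisfied · (5,1)A 3/5 satisfied · (5,2)B 1/5 not · (5,5)A 4/4 satisfied
Row 6: (6,1)A 2/3 satisfied · (6,3)A 1/2 satisfied · (6,4)A 3/3 satisfied · (6,5)A 3/3 satisfied · (6,6)A 2/2 satisfied

(2,2), (3,1), (3,4), (4,1), (5,2)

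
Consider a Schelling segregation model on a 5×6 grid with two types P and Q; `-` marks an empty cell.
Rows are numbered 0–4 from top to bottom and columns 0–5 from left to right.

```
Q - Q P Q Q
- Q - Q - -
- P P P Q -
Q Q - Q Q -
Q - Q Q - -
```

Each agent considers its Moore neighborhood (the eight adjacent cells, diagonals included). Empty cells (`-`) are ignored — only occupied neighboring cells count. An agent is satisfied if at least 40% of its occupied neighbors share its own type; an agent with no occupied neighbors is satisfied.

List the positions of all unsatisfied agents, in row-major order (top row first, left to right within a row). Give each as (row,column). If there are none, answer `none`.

(0,0)Q 1/1 ok
(0,2)Q 2/3 ok
(0,3)P 0/3 unhappy
(0,4)Q 2/3 ok
(0,5)Q 1/1 ok
(1,1)Q 2/4 ok
(1,3)Q 3/6 ok
(2,1)P 1/4 unhappy
(2,2)P 2/6 unhappy
(2,3)P 1/5 unhappy
(2,4)Q 3/4 ok
(3,0)Q 2/3 ok
(3,1)Q 3/5 ok
(3,3)Q 4/6 ok
(3,4)Q 3/4 ok
(4,0)Q 2/2 ok
(4,2)Q 3/3 ok
(4,3)Q 3/3 ok

(0,3), (2,1), (2,2), (2,3)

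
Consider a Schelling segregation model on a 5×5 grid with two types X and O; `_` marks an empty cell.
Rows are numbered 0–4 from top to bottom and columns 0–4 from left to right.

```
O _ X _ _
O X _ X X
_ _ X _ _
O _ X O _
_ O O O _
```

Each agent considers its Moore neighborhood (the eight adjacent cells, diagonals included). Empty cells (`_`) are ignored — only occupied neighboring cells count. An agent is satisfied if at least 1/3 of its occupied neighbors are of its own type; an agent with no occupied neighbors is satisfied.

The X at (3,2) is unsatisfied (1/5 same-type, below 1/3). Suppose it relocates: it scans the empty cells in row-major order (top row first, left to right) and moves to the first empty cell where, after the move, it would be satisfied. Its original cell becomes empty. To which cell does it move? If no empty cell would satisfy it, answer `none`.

(0,1)

Vacating (3,2). Empty cells in order:
  (0,1): 2/4 same-type → satisfied — stop here.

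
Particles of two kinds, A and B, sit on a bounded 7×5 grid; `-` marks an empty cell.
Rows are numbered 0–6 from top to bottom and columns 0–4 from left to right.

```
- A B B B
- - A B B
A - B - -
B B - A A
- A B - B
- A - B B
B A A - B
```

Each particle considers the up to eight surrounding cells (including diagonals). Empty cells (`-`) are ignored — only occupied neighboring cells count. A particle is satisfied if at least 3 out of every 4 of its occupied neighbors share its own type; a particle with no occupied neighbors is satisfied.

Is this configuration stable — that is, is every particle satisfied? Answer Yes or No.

No

(0,1)A 1/2 not
(0,2)B 2/4 not
(0,3)B 4/5 satisfied
(0,4)B 3/3 satisfied
(1,2)A 1/5 not
(1,3)B 5/6 satisfied
(1,4)B 3/3 satisfied
(2,0)A 0/2 not
(2,2)B 2/4 not
(3,0)B 1/3 not
(3,1)B 3/5 not
(3,3)A 1/4 not
(3,4)A 1/2 not
(4,1)A 1/4 not
(4,2)B 2/5 not
(4,4)B 2/4 not
(5,1)A 3/5 not
(5,3)B 4/5 satisfied
(5,4)B 3/3 satisfied
(6,0)B 0/2 not
(6,1)A 2/3 not
(6,2)A 2/3 not
(6,4)B 2/2 satisfied
For instance (0,1) has only 1/2 same-type neighbors, below 3/4.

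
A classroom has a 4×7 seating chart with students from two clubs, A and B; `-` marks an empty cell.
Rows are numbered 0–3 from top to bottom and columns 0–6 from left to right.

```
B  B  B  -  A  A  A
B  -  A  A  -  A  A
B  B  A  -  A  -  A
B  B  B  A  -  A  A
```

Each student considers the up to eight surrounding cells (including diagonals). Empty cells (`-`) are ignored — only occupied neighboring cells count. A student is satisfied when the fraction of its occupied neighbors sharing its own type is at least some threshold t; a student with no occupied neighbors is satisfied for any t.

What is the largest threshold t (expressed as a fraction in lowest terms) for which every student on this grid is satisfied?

Row 0: (0,0)B 2/2 · (0,1)B 3/4 · (0,2)B 1/3 · (0,4)A 3/3 · (0,5)A 4/4 · (0,6)A 3/3
Row 1: (1,0)B 4/4 · (1,2)A 2/5 · (1,3)A 4/5 · (1,5)A 6/6 · (1,6)A 4/4
Row 2: (2,0)B 4/4 · (2,1)B 5/7 · (2,2)A 3/6 · (2,4)A 4/4 · (2,6)A 4/4
Row 3: (3,0)B 3/3 · (3,1)B 4/5 · (3,2)B 2/4 · (3,3)A 2/3 · (3,5)A 3/3 · (3,6)A 2/2
The smallest same-type fraction is 1/3 at (0,2), which reduces to 1/3. Any threshold above that leaves this student unsatisfied.

1/3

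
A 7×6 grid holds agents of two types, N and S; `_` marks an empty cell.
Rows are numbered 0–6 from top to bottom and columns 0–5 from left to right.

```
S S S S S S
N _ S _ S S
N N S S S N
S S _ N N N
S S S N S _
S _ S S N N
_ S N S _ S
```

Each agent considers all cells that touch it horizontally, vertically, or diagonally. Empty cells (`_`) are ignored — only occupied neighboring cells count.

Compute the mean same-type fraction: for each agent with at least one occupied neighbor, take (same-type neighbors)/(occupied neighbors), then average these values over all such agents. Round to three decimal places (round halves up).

Row 0: (0,0)S 1/2 · (0,1)S 3/4 · (0,2)S 3/3 · (0,3)S 4/4 · (0,4)S 4/4 · (0,5)S 3/3
Row 1: (1,0)N 2/4 · (1,2)S 5/6 · (1,4)S 6/7 · (1,5)S 4/5
Row 2: (2,0)N 2/4 · (2,1)N 2/6 · (2,2)S 3/5 · (2,3)S 4/6 · (2,4)S 3/7 · (2,5)N 2/5
Row 3: (3,0)S 3/5 · (3,1)S 5/7 · (3,3)N 2/7 · (3,4)N 4/7 · (3,5)N 2/4
Row 4: (4,0)S 4/4 · (4,1)S 6/6 · (4,2)S 4/6 · (4,3)N 3/7 · (4,4)S 1/7
Row 5: (5,0)S 3/3 · (5,2)S 5/7 · (5,3)S 4/7 · (5,4)N 2/6 · (5,5)N 1/3
Row 6: (6,1)S 2/3 · (6,2)N 0/4 · (6,3)S 2/4 · (6,5)S 0/2
Sum over 35 agents: 1/2 + 3/4 + 3/3 + 4/4 + 4/4 + 3/3 + 2/4 + 5/6 + 6/7 + 4/5 + 2/4 + 2/6 + 3/5 + 4/6 + 3/7 + 2/5 + 3/5 + 5/7 + 2/7 + 4/7 + 2/4 + 4/4 + 6/6 + 4/6 + 3/7 + 1/7 + 3/3 + 5/7 + 4/7 + 2/6 + 1/3 + 2/3 + 0/4 + 2/4 + 0/2 = 8903/420; mean = 8903/420 ÷ 35 = 8903/14700 = 0.605646… → 0.606.

0.606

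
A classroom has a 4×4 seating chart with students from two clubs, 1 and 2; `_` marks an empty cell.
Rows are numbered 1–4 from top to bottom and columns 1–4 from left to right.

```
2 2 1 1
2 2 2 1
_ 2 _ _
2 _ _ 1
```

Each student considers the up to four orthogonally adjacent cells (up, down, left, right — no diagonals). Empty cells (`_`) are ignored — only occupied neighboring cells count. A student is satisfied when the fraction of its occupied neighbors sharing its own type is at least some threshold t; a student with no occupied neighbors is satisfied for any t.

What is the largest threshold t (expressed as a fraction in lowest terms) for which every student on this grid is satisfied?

(1,1)2 2/2
(1,2)2 2/3
(1,3)1 1/3
(1,4)1 2/2
(2,1)2 2/2
(2,2)2 4/4
(2,3)2 1/3
(2,4)1 1/2
(3,2)2 1/1
(4,1)2 — no occupied neighbors
(4,4)1 — no occupied neighbors
The smallest same-type fraction is 1/3 at (1,3), which reduces to 1/3. Any threshold above that leaves this student unsatisfied.

1/3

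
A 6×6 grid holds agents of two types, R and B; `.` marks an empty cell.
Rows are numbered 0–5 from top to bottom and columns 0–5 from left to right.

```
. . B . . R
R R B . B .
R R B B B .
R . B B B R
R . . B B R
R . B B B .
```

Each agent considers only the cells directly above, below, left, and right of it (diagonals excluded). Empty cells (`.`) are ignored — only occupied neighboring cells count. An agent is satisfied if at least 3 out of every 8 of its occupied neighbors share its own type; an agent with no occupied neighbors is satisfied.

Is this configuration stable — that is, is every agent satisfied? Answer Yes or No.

Yes

Row 0: (0,2)B 1/1 ok · (0,5)R 0/0 ok
Row 1: (1,0)R 2/2 ok · (1,1)R 2/3 ok · (1,2)B 2/3 ok · (1,4)B 1/1 ok
Row 2: (2,0)R 3/3 ok · (2,1)R 2/3 ok · (2,2)B 3/4 ok · (2,3)B 3/3 ok · (2,4)B 3/3 ok
Row 3: (3,0)R 2/2 ok · (3,2)B 2/2 ok · (3,3)B 4/4 ok · (3,4)B 3/4 ok · (3,5)R 1/2 ok
Row 4: (4,0)R 2/2 ok · (4,3)B 3/3 ok · (4,4)B 3/4 ok · (4,5)R 1/2 ok
Row 5: (5,0)R 1/1 ok · (5,2)B 1/1 ok · (5,3)B 3/3 ok · (5,4)B 2/2 ok
All meet the threshold, so the configuration is stable.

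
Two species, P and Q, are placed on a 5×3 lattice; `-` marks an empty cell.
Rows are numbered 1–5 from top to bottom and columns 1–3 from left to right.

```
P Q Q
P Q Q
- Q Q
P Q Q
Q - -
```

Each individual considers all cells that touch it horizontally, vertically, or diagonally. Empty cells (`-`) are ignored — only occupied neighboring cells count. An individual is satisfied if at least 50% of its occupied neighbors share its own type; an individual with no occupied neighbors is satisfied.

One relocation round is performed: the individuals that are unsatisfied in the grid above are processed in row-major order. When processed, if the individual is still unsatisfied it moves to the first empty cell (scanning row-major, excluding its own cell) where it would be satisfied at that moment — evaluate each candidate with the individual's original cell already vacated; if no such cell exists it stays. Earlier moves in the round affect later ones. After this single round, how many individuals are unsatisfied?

3

Initially unsatisfied (in order): (1,1), (2,1), (4,1).
  (1,1): no empty cell satisfies it; stays.
  (2,1): no empty cell satisfies it; stays.
  (4,1): no empty cell satisfies it; stays.
Resulting grid:
P Q Q
P Q Q
- Q Q
P Q Q
Q - -
Unsatisfied now: (1,1), (2,1), (4,1).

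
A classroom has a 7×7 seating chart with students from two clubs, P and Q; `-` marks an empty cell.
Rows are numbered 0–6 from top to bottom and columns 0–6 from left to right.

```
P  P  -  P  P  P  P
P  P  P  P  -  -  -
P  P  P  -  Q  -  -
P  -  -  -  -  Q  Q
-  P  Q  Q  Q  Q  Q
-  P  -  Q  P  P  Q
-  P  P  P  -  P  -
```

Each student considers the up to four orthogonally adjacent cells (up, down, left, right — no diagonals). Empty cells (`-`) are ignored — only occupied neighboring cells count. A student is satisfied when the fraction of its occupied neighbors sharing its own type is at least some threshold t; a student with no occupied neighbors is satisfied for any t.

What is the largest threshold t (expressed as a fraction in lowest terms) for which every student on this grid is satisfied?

(0,0)P 2/2
(0,1)P 2/2
(0,3)P 2/2
(0,4)P 2/2
(0,5)P 2/2
(0,6)P 1/1
(1,0)P 3/3
(1,1)P 4/4
(1,2)P 3/3
(1,3)P 2/2
(2,0)P 3/3
(2,1)P 3/3
(2,2)P 2/2
(2,4)Q — no occupied neighbors
(3,0)P 1/1
(3,5)Q 2/2
(3,6)Q 2/2
(4,1)P 1/2
(4,2)Q 1/2
(4,3)Q 3/3
(4,4)Q 2/3
(4,5)Q 3/4
(4,6)Q 3/3
(5,1)P 2/2
(5,3)Q 1/3
(5,4)P 1/3
(5,5)P 2/4
(5,6)Q 1/2
(6,1)P 2/2
(6,2)P 2/2
(6,3)P 1/2
(6,5)P 1/1
The smallest same-type fraction is 1/3 at (5,3), which reduces to 1/3. Any threshold above that leaves this student unsatisfied.

1/3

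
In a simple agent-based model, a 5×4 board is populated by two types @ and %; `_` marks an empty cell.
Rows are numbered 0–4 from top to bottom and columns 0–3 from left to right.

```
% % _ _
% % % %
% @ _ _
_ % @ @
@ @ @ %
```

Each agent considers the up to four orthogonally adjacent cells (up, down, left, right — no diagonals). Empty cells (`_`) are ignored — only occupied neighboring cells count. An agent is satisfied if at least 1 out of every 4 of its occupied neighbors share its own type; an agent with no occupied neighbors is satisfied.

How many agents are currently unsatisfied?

Row 0: (0,0)% 2/2 ✓ · (0,1)% 2/2 ✓
Row 1: (1,0)% 3/3 ✓ · (1,1)% 3/4 ✓ · (1,2)% 2/2 ✓ · (1,3)% 1/1 ✓
Row 2: (2,0)% 1/2 ✓ · (2,1)@ 0/3 ✗
Row 3: (3,1)% 0/3 ✗ · (3,2)@ 2/3 ✓ · (3,3)@ 1/2 ✓
Row 4: (4,0)@ 1/1 ✓ · (4,1)@ 2/3 ✓ · (4,2)@ 2/3 ✓ · (4,3)% 0/2 ✗
Unsatisfied: (2,1), (3,1), (4,3) — 3 in total.

3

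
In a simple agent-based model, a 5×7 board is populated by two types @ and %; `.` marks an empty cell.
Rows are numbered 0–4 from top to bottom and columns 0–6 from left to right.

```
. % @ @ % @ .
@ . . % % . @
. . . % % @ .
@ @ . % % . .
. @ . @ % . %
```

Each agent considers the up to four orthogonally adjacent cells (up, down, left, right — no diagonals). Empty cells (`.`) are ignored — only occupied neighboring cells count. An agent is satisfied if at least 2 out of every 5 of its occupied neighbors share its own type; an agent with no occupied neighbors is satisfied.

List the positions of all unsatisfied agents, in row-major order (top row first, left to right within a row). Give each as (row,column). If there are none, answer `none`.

(0,1), (0,3), (0,4), (0,5), (2,5), (4,3)

(0,1)% 0/1 not
(0,2)@ 1/2 satisfied
(0,3)@ 1/3 not
(0,4)% 1/3 not
(0,5)@ 0/1 not
(1,0)@ 0/0 satisfied
(1,3)% 2/3 satisfied
(1,4)% 3/3 satisfied
(1,6)@ 0/0 satisfied
(2,3)% 3/3 satisfied
(2,4)% 3/4 satisfied
(2,5)@ 0/1 not
(3,0)@ 1/1 satisfied
(3,1)@ 2/2 satisfied
(3,3)% 2/3 satisfied
(3,4)% 3/3 satisfied
(4,1)@ 1/1 satisfied
(4,3)@ 0/2 not
(4,4)% 1/2 satisfied
(4,6)% 0/0 satisfied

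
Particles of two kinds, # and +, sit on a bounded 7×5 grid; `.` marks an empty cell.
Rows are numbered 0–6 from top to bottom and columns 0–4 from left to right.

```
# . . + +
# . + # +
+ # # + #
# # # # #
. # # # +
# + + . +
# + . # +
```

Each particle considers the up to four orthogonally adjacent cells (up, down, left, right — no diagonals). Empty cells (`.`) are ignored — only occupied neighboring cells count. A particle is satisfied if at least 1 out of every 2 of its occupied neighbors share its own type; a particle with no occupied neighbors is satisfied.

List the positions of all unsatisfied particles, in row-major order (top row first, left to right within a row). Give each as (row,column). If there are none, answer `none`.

Row 0: (0,0)# 1/1 ok · (0,3)+ 1/2 ok · (0,4)+ 2/2 ok
Row 1: (1,0)# 1/2 ok · (1,2)+ 0/2 unhappy · (1,3)# 0/4 unhappy · (1,4)+ 1/3 unhappy
Row 2: (2,0)+ 0/3 unhappy · (2,1)# 2/3 ok · (2,2)# 2/4 ok · (2,3)+ 0/4 unhappy · (2,4)# 1/3 unhappy
Row 3: (3,0)# 1/2 ok · (3,1)# 4/4 ok · (3,2)# 4/4 ok · (3,3)# 3/4 ok · (3,4)# 2/3 ok
Row 4: (4,1)# 2/3 ok · (4,2)# 3/4 ok · (4,3)# 2/3 ok · (4,4)+ 1/3 unhappy
Row 5: (5,0)# 1/2 ok · (5,1)+ 2/4 ok · (5,2)+ 1/2 ok · (5,4)+ 2/2 ok
Row 6: (6,0)# 1/2 ok · (6,1)+ 1/2 ok · (6,3)# 0/1 unhappy · (6,4)+ 1/2 ok

(1,2), (1,3), (1,4), (2,0), (2,3), (2,4), (4,4), (6,3)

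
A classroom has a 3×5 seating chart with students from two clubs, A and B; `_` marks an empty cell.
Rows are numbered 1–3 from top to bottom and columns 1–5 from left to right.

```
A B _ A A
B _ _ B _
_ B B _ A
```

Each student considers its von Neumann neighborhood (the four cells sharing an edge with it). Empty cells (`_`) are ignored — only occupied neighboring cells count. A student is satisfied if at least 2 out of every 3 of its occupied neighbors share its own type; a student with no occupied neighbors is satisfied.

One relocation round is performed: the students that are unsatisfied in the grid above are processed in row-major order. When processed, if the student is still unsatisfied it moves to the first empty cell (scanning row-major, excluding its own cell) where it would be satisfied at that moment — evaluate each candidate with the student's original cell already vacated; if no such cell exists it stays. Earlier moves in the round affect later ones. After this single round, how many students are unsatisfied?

0

Initially unsatisfied (in order): (1,1), (1,2), (1,4), (2,1), (2,4).
  (1,1) → (2,5).
  (1,2): now satisfied by earlier moves; stays.
  (1,4): no empty cell satisfies it; stays.
  (2,1): now satisfied by earlier moves; stays.
  (2,4) → (1,1).
Resulting grid:
B B _ A A
B _ _ _ A
_ B B _ A
All satisfied now.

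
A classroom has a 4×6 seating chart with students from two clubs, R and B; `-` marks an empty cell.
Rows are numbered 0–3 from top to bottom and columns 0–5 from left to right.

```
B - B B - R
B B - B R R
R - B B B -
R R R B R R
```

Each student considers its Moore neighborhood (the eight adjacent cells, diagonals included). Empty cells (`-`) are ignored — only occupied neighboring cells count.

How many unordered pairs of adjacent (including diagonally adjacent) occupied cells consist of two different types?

Scan each occupied cell's neighbors to the right and below (and the two forward diagonals) so each pair is counted once.
Row 0: B(0,0)–B(1,0)= B(0,0)–B(1,1)= B(0,2)–B(0,3)= B(0,2)–B(1,3)= B(0,2)–B(1,1)= B(0,3)–B(1,3)= B(0,3)–R(1,4)≠ R(0,5)–R(1,5)= R(0,5)–R(1,4)=  → 1/9 unlike.
Row 1: B(1,0)–B(1,1)= B(1,0)–R(2,0)≠ B(1,1)–B(2,2)= B(1,1)–R(2,0)≠ B(1,3)–R(1,4)≠ B(1,3)–B(2,3)= B(1,3)–B(2,4)= B(1,3)–B(2,2)= R(1,4)–R(1,5)= R(1,4)–B(2,4)≠ R(1,4)–B(2,3)≠ R(1,5)–B(2,4)≠  → 6/12 unlike.
Row 2: R(2,0)–R(3,0)= R(2,0)–R(3,1)= B(2,2)–B(2,3)= B(2,2)–R(3,2)≠ B(2,2)–B(3,3)= B(2,2)–R(3,1)≠ B(2,3)–B(2,4)= B(2,3)–B(3,3)= B(2,3)–R(3,4)≠ B(2,3)–R(3,2)≠ B(2,4)–R(3,4)≠ B(2,4)–R(3,5)≠ B(2,4)–B(3,3)=  → 6/13 unlike.
Row 3: R(3,0)–R(3,1)= R(3,1)–R(3,2)= R(3,2)–B(3,3)≠ B(3,3)–R(3,4)≠ R(3,4)–R(3,5)=  → 2/5 unlike.
Total adjacent occupied pairs: 39; unlike-type pairs: 15.

15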